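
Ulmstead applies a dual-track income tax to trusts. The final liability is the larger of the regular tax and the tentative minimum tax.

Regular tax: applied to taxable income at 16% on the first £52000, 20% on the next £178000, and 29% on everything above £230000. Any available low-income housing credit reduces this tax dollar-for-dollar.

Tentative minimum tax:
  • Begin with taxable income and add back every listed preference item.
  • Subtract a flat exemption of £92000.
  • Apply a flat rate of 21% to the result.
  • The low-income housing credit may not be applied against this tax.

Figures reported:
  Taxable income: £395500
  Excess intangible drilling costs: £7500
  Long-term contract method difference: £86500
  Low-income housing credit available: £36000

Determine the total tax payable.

£83475

Regular tax:
  £52000 × 16% = £8320
  £178000 × 20% = £35600
  £165500 × 29% = £47995
  → £91915
  Less low-income housing credit £36000 → £55915

Tentative minimum tax:
  Adjusted income: £395500 + £7500 + £86500 = £489500
  Less exemption £92000 → base £397500
  £397500 × 21% = £83475

£83475 > £55915, so the tentative minimum tax is the binding amount.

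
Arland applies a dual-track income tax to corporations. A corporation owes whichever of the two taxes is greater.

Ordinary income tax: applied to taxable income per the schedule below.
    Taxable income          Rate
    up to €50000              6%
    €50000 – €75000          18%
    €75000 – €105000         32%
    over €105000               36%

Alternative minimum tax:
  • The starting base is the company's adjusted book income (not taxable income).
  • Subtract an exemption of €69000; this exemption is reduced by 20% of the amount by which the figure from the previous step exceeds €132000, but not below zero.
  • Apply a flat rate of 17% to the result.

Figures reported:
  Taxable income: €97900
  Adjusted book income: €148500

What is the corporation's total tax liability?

Ordinary income tax:
  €50000 × 6% = €3000
  €25000 × 18% = €4500
  €22900 × 32% = €7328
  → €14828

Alternative minimum tax:
  Base (adjusted book income): €148500
  Exemption: €69000 − 20% × (€148500 − €132000) = €69000 − €3300 = €65700
  Base: €148500 − €65700 = €82800
  €82800 × 17% = €14076

€14828 > €14076, so the ordinary income tax governs.

€14828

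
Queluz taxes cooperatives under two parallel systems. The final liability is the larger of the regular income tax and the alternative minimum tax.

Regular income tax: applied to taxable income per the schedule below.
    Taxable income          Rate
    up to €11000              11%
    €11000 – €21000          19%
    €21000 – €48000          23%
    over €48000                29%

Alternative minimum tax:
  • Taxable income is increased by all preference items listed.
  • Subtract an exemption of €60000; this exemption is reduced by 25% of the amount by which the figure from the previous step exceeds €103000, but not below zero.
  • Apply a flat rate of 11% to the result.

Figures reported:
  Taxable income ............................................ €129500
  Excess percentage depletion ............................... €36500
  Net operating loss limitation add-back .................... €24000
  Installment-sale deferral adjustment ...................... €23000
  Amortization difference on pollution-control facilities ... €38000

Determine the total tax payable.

Alternative minimum tax:
  Adjusted income: €129500 + €36500 + €24000 + €23000 + €38000 = €251000
  Exemption: €60000 − 25% × (€251000 − €103000) = €60000 − €37000 = €23000
  Base: €251000 − €23000 = €228000
  €228000 × 11% = €25080

Regular income tax:
  €11000 × 11% = €1210
  €10000 × 19% = €1900
  €27000 × 23% = €6210
  €81500 × 29% = €23635
  → €32955

€32955 > €25080, so the regular income tax governs.

€32955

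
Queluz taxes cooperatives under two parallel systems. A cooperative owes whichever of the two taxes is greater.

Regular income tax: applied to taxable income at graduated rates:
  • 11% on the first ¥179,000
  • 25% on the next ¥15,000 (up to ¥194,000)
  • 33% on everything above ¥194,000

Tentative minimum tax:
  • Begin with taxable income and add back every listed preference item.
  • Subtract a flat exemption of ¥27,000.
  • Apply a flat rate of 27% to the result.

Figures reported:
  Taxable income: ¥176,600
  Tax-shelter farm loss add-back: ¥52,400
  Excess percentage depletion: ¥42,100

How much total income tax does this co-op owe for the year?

¥65,907

Regular income tax:
  ¥176,600 × 11% = ¥19,426

Tentative minimum tax:
  Adjusted income: ¥176,600 + ¥52,400 + ¥42,100 = ¥271,100
  Less exemption ¥27,000 → base ¥244,100
  ¥244,100 × 27% = ¥65,907

¥65,907 > ¥19,426, so the tentative minimum tax is the binding amount.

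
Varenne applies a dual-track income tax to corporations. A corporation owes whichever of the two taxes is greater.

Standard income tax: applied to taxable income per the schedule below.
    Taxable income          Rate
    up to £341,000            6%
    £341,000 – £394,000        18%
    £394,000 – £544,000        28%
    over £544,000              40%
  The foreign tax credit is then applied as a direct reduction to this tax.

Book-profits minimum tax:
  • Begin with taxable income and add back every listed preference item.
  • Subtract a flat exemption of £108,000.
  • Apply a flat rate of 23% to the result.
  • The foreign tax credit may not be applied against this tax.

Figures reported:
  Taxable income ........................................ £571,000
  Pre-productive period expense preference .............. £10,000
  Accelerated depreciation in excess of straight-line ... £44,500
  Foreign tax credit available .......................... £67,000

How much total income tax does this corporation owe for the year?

Standard income tax:
  £341,000 × 6% = £20,460
  £53,000 × 18% = £9,540
  £150,000 × 28% = £42,000
  £27,000 × 40% = £10,800
  → £82,800
  Less foreign tax credit £67,000 → £15,800

Book-profits minimum tax:
  Adjusted income: £571,000 + £10,000 + £44,500 = £625,500
  Less exemption £108,000 → base £517,500
  £517,500 × 23% = £119,025

£119,025 > £15,800, so the book-profits minimum tax is the binding amount.

£119,025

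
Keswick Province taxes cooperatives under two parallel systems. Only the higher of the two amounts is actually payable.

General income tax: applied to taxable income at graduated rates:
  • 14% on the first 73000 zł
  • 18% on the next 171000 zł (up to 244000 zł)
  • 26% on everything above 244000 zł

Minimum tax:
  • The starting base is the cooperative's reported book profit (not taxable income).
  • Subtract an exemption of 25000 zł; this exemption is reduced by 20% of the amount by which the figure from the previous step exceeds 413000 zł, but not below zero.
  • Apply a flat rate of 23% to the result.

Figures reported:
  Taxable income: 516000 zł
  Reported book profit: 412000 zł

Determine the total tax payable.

Minimum tax:
  Base (reported book profit): 412000 zł
  Exemption: 412000 zł ≤ 413000 zł, so full 25000 zł applies
  Base: 412000 zł − 25000 zł = 387000 zł
  387000 zł × 23% = 89010 zł

General income tax:
  73000 zł × 14% = 10220 zł
  171000 zł × 18% = 30780 zł
  272000 zł × 26% = 70720 zł
  → 111720 zł

111720 zł > 89010 zł, so the general income tax governs.

111720 zł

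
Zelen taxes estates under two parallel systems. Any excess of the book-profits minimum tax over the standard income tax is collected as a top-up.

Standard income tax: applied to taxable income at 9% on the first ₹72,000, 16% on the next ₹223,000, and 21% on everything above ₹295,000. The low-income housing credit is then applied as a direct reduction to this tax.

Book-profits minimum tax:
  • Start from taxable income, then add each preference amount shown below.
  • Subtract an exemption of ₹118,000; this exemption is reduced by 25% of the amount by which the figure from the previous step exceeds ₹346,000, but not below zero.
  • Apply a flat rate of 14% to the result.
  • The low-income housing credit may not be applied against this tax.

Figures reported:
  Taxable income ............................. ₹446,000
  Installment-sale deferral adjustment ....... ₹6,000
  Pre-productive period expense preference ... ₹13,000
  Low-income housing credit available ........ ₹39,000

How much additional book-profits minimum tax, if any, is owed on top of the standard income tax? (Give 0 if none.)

Standard income tax:
  ₹72,000 × 9% = ₹6,480
  ₹223,000 × 16% = ₹35,680
  ₹151,000 × 21% = ₹31,710
  → ₹73,870
  Less low-income housing credit ₹39,000 → ₹34,870

Book-profits minimum tax:
  Adjusted income: ₹446,000 + ₹6,000 + ₹13,000 = ₹465,000
  Exemption: ₹118,000 − 25% × (₹465,000 − ₹346,000) = ₹118,000 − ₹29,750 = ₹88,250
  Base: ₹465,000 − ₹88,250 = ₹376,750
  ₹376,750 × 14% = ₹52,745

Excess of book-profits minimum tax over standard income tax: ₹52,745 − ₹34,870 = ₹17,875.

₹17,875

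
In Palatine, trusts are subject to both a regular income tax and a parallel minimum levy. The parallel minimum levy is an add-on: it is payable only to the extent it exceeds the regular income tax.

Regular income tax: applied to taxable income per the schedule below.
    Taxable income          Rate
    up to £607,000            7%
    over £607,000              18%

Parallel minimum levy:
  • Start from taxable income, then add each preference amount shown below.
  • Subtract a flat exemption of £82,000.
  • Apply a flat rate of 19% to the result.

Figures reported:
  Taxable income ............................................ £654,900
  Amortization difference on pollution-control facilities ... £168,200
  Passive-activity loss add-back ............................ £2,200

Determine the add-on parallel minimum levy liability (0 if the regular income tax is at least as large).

£90,115

Regular income tax:
  £607,000 × 7% = £42,490
  £47,900 × 18% = £8,622
  → £51,112

Parallel minimum levy:
  Adjusted income: £654,900 + £168,200 + £2,200 = £825,300
  Less exemption £82,000 → base £743,300
  £743,300 × 19% = £141,227

Excess of parallel minimum levy over regular income tax: £141,227 − £51,112 = £90,115.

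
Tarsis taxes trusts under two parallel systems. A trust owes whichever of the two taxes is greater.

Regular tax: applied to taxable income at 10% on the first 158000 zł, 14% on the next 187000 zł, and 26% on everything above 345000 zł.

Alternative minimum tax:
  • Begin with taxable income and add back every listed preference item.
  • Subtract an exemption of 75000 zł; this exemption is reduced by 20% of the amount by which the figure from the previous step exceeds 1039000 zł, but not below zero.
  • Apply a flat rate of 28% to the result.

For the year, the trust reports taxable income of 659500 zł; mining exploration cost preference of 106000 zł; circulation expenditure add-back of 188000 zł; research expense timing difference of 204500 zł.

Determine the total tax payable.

Regular tax:
  158000 zł × 10% = 15800 zł
  187000 zł × 14% = 26180 zł
  314500 zł × 26% = 81770 zł
  → 123750 zł

Alternative minimum tax:
  Adjusted income: 659500 zł + 106000 zł + 188000 zł + 204500 zł = 1158000 zł
  Exemption: 75000 zł − 20% × (1158000 zł − 1039000 zł) = 75000 zł − 23800 zł = 51200 zł
  Base: 1158000 zł − 51200 zł = 1106800 zł
  1106800 zł × 28% = 309904 zł

309904 zł > 123750 zł, so the alternative minimum tax is the binding amount.

309904 zł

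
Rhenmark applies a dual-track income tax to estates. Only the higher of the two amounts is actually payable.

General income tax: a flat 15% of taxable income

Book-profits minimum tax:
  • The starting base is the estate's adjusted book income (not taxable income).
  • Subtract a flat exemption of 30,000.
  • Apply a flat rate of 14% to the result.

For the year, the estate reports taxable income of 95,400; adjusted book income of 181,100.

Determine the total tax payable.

21,154

General income tax:
  95,400 × 15% = 14,310

Book-profits minimum tax:
  Base (adjusted book income): 181,100
  Less exemption 30,000 → base 151,100
  151,100 × 14% = 21,154

21,154 > 14,310, so the book-profits minimum tax is the binding amount.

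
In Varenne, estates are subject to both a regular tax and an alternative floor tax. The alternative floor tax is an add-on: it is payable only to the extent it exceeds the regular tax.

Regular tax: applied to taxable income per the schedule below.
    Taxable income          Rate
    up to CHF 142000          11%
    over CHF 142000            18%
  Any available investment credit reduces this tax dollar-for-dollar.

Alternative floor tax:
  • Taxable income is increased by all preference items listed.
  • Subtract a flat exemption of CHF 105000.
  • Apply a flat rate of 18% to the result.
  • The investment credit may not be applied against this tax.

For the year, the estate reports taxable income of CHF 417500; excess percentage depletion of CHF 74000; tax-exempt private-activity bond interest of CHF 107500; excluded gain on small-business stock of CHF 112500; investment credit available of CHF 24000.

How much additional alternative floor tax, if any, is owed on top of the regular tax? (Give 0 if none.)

Regular tax:
  CHF 142000 × 11% = CHF 15620
  CHF 275500 × 18% = CHF 49590
  → CHF 65210
  Less investment credit CHF 24000 → CHF 41210

Alternative floor tax:
  Adjusted income: CHF 417500 + CHF 74000 + CHF 107500 + CHF 112500 = CHF 711500
  Less exemption CHF 105000 → base CHF 606500
  CHF 606500 × 18% = CHF 109170

Excess of alternative floor tax over regular tax: CHF 109170 − CHF 41210 = CHF 67960.

CHF 67960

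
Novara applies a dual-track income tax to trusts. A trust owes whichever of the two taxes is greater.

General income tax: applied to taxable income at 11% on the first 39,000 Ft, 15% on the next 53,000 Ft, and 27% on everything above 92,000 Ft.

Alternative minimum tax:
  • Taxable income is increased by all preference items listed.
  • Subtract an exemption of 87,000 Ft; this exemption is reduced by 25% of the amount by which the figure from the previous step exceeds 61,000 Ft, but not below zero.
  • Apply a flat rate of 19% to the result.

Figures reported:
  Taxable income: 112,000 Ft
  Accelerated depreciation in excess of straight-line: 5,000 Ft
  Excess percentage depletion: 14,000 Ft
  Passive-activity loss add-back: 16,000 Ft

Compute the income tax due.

17,640 Ft

General income tax:
  39,000 Ft × 11% = 4,290 Ft
  53,000 Ft × 15% = 7,950 Ft
  20,000 Ft × 27% = 5,400 Ft
  → 17,640 Ft

Alternative minimum tax:
  Adjusted income: 112,000 Ft + 5,000 Ft + 14,000 Ft + 16,000 Ft = 147,000 Ft
  Exemption: 87,000 Ft − 25% × (147,000 Ft − 61,000 Ft) = 87,000 Ft − 21,500 Ft = 65,500 Ft
  Base: 147,000 Ft − 65,500 Ft = 81,500 Ft
  81,500 Ft × 19% = 15,485 Ft

17,640 Ft > 15,485 Ft, so the general income tax governs.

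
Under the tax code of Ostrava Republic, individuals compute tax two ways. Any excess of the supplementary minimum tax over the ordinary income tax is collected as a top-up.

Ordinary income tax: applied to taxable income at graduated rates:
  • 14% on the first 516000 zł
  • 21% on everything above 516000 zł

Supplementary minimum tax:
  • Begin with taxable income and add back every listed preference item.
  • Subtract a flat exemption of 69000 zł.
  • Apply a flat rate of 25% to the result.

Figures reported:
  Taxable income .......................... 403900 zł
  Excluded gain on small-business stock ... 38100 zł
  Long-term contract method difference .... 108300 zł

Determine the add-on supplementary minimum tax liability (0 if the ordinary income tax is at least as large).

Supplementary minimum tax:
  Adjusted income: 403900 zł + 38100 zł + 108300 zł = 550300 zł
  Less exemption 69000 zł → base 481300 zł
  481300 zł × 25% = 120325 zł

Ordinary income tax:
  403900 zł × 14% = 56546 zł

Excess of supplementary minimum tax over ordinary income tax: 120325 zł − 56546 zł = 63779 zł.

63779 zł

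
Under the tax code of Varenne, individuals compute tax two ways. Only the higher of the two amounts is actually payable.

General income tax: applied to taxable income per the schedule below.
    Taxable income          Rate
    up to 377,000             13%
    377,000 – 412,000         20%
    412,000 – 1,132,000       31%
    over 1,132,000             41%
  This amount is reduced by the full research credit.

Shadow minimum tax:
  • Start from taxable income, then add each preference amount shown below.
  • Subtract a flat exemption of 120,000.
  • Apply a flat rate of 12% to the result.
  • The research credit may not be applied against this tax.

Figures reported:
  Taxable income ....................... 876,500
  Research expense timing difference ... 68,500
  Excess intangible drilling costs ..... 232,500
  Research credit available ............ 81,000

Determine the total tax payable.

General income tax:
  377,000 × 13% = 49,010
  35,000 × 20% = 7,000
  464,500 × 31% = 143,995
  → 200,005
  Less research credit 81,000 → 119,005

Shadow minimum tax:
  Adjusted income: 876,500 + 68,500 + 232,500 = 1,177,500
  Less exemption 120,000 → base 1,057,500
  1,057,500 × 12% = 126,900

126,900 > 119,005, so the shadow minimum tax is the binding amount.

126,900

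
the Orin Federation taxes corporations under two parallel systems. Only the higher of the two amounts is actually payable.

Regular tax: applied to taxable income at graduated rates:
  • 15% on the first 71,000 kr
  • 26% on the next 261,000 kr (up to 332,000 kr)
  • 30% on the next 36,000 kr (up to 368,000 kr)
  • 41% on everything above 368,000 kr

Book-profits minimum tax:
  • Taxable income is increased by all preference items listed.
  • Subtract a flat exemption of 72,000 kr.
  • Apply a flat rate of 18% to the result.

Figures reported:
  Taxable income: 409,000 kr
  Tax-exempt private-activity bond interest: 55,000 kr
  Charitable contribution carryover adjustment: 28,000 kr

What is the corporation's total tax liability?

106,120 kr

Book-profits minimum tax:
  Adjusted income: 409,000 kr + 55,000 kr + 28,000 kr = 492,000 kr
  Less exemption 72,000 kr → base 420,000 kr
  420,000 kr × 18% = 75,600 kr

Regular tax:
  71,000 kr × 15% = 10,650 kr
  261,000 kr × 26% = 67,860 kr
  36,000 kr × 30% = 10,800 kr
  41,000 kr × 41% = 16,810 kr
  → 106,120 kr

106,120 kr > 75,600 kr, so the regular tax governs.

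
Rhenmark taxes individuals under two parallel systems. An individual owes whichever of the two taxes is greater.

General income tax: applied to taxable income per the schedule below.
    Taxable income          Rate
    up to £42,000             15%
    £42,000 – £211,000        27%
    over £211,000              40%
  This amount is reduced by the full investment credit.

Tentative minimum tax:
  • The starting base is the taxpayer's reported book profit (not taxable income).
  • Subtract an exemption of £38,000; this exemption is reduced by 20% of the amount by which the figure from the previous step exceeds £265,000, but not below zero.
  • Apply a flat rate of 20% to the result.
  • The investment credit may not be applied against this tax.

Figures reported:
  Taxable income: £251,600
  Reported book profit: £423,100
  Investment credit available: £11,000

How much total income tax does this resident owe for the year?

£83,344

Tentative minimum tax:
  Base (reported book profit): £423,100
  Exemption: £38,000 − 20% × (£423,100 − £265,000) = £38,000 − £31,620 = £6,380
  Base: £423,100 − £6,380 = £416,720
  £416,720 × 20% = £83,344

General income tax:
  £42,000 × 15% = £6,300
  £169,000 × 27% = £45,630
  £40,600 × 40% = £16,240
  → £68,170
  Less investment credit £11,000 → £57,170

£83,344 > £57,170, so the tentative minimum tax is the binding amount.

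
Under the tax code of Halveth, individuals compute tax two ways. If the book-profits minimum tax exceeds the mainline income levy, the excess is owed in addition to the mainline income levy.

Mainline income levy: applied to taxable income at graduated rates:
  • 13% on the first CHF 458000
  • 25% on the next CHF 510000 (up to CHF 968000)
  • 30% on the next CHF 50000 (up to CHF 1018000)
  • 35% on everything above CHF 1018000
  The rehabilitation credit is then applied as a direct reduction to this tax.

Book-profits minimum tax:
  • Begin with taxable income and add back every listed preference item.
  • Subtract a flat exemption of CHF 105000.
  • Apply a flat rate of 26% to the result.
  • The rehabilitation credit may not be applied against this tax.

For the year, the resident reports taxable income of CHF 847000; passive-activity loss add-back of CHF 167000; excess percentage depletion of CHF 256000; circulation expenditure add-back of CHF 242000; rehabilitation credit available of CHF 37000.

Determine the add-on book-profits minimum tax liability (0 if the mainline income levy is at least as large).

Book-profits minimum tax:
  Adjusted income: CHF 847000 + CHF 167000 + CHF 256000 + CHF 242000 = CHF 1512000
  Less exemption CHF 105000 → base CHF 1407000
  CHF 1407000 × 26% = CHF 365820

Mainline income levy:
  CHF 458000 × 13% = CHF 59540
  CHF 389000 × 25% = CHF 97250
  → CHF 156790
  Less rehabilitation credit CHF 37000 → CHF 119790

Excess of book-profits minimum tax over mainline income levy: CHF 365820 − CHF 119790 = CHF 246030.

CHF 246030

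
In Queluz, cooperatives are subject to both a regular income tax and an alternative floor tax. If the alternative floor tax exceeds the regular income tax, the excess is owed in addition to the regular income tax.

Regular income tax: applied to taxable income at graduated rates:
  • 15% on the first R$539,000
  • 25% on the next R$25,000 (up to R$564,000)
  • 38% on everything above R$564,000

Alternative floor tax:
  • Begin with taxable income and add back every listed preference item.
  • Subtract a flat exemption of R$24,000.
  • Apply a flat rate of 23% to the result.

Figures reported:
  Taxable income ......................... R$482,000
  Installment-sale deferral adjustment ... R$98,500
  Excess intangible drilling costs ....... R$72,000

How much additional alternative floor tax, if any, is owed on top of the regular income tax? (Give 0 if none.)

R$72,255

Regular income tax:
  R$482,000 × 15% = R$72,300

Alternative floor tax:
  Adjusted income: R$482,000 + R$98,500 + R$72,000 = R$652,500
  Less exemption R$24,000 → base R$628,500
  R$628,500 × 23% = R$144,555

Excess of alternative floor tax over regular income tax: R$144,555 − R$72,300 = R$72,255.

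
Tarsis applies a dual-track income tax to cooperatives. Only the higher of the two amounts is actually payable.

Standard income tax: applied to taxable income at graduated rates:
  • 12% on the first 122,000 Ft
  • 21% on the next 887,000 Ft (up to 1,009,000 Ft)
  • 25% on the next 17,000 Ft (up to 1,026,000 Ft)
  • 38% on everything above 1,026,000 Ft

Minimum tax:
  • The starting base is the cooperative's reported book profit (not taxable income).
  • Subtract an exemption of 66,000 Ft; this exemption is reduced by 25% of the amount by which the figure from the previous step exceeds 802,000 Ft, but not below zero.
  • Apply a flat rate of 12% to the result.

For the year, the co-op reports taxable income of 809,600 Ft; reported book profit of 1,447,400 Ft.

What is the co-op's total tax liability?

Minimum tax:
  Base (reported book profit): 1,447,400 Ft
  Exemption: 25% × (1,447,400 Ft − 802,000 Ft) = 161,350 Ft ≥ 66,000 Ft, so the exemption is fully phased out
  Base: 1,447,400 Ft − 0 Ft = 1,447,400 Ft
  1,447,400 Ft × 12% = 173,688 Ft

Standard income tax:
  122,000 Ft × 12% = 14,640 Ft
  687,600 Ft × 21% = 144,396 Ft
  → 159,036 Ft

173,688 Ft > 159,036 Ft, so the minimum tax is the binding amount.

173,688 Ft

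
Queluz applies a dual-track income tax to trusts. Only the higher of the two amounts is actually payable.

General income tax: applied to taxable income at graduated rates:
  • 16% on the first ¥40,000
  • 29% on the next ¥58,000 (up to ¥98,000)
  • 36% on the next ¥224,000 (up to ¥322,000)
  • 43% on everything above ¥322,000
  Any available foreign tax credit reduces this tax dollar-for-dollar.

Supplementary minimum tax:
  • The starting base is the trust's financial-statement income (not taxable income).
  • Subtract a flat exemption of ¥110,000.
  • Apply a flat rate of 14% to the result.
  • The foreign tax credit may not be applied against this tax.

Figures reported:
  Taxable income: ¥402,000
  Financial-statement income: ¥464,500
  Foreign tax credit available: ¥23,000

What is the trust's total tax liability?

Supplementary minimum tax:
  Base (financial-statement income): ¥464,500
  Less exemption ¥110,000 → base ¥354,500
  ¥354,500 × 14% = ¥49,630

General income tax:
  ¥40,000 × 16% = ¥6,400
  ¥58,000 × 29% = ¥16,820
  ¥224,000 × 36% = ¥80,640
  ¥80,000 × 43% = ¥34,400
  → ¥138,260
  Less foreign tax credit ¥23,000 → ¥115,260

¥115,260 > ¥49,630, so the general income tax governs.

¥115,260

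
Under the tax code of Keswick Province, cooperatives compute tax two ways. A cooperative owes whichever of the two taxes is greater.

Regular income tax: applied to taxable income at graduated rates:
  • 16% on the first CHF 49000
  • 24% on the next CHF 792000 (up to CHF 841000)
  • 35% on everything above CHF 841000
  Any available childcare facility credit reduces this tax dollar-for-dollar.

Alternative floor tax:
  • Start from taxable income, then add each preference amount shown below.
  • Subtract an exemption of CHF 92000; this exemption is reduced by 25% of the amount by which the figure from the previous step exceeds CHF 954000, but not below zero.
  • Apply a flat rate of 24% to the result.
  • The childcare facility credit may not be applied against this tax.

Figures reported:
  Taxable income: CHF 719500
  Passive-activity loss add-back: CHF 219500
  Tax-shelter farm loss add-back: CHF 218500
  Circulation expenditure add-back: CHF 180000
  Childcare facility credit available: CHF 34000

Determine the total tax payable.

CHF 321000

Regular income tax:
  CHF 49000 × 16% = CHF 7840
  CHF 670500 × 24% = CHF 160920
  → CHF 168760
  Less childcare facility credit CHF 34000 → CHF 134760

Alternative floor tax:
  Adjusted income: CHF 719500 + CHF 219500 + CHF 218500 + CHF 180000 = CHF 1337500
  Exemption: 25% × (CHF 1337500 − CHF 954000) = CHF 95875 ≥ CHF 92000, so the exemption is fully phased out
  Base: CHF 1337500 − CHF 0 = CHF 1337500
  CHF 1337500 × 24% = CHF 321000

CHF 321000 > CHF 134760, so the alternative floor tax is the binding amount.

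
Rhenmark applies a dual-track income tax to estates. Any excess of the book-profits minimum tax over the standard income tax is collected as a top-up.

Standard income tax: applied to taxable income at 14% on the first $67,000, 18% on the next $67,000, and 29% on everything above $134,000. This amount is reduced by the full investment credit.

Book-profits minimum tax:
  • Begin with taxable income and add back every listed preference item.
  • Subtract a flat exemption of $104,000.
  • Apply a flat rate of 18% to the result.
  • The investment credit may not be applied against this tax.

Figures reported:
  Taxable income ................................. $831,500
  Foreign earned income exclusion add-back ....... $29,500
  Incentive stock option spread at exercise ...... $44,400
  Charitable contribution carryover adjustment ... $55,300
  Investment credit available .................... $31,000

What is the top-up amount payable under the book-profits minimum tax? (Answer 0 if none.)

$0

Standard income tax:
  $67,000 × 14% = $9,380
  $67,000 × 18% = $12,060
  $697,500 × 29% = $202,275
  → $223,715
  Less investment credit $31,000 → $192,715

Book-profits minimum tax:
  Adjusted income: $831,500 + $29,500 + $44,400 + $55,300 = $960,700
  Less exemption $104,000 → base $856,700
  $856,700 × 18% = $154,206

$154,206 ≤ $192,715, so no add-on is due.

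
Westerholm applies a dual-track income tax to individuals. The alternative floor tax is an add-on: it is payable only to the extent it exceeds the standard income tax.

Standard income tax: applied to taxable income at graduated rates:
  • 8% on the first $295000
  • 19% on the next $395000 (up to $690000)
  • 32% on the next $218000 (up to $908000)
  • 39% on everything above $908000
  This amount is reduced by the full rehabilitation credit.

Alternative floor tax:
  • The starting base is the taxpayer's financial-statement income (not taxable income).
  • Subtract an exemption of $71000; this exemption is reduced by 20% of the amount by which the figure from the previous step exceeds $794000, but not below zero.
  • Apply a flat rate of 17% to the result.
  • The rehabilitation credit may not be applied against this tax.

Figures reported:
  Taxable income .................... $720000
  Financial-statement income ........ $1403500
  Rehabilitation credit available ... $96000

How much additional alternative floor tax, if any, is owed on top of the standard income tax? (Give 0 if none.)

$226345

Alternative floor tax:
  Base (financial-statement income): $1403500
  Exemption: 20% × ($1403500 − $794000) = $121900 ≥ $71000, so the exemption is fully phased out
  Base: $1403500 − $0 = $1403500
  $1403500 × 17% = $238595

Standard income tax:
  $295000 × 8% = $23600
  $395000 × 19% = $75050
  $30000 × 32% = $9600
  → $108250
  Less rehabilitation credit $96000 → $12250

Excess of alternative floor tax over standard income tax: $238595 − $12250 = $226345.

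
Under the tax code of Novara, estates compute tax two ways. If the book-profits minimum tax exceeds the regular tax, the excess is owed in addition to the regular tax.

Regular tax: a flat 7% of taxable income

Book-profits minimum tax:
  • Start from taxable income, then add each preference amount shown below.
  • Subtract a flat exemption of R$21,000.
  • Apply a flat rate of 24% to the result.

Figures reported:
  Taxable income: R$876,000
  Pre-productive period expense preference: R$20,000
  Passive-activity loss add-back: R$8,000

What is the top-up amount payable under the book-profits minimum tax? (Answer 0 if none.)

R$150,600

Regular tax:
  R$876,000 × 7% = R$61,320

Book-profits minimum tax:
  Adjusted income: R$876,000 + R$20,000 + R$8,000 = R$904,000
  Less exemption R$21,000 → base R$883,000
  R$883,000 × 24% = R$211,920

Excess of book-profits minimum tax over regular tax: R$211,920 − R$61,320 = R$150,600.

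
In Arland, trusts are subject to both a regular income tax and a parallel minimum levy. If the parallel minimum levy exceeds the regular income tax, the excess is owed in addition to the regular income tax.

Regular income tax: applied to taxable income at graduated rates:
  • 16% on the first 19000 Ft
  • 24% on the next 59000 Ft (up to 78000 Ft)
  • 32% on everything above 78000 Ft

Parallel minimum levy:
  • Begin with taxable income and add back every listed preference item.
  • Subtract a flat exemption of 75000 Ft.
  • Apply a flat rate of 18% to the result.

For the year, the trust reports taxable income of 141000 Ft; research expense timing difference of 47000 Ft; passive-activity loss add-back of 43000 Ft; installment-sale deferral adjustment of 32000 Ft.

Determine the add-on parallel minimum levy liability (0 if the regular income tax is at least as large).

Regular income tax:
  19000 Ft × 16% = 3040 Ft
  59000 Ft × 24% = 14160 Ft
  63000 Ft × 32% = 20160 Ft
  → 37360 Ft

Parallel minimum levy:
  Adjusted income: 141000 Ft + 47000 Ft + 43000 Ft + 32000 Ft = 263000 Ft
  Less exemption 75000 Ft → base 188000 Ft
  188000 Ft × 18% = 33840 Ft

33840 Ft ≤ 37360 Ft, so no add-on is due.

0 Ft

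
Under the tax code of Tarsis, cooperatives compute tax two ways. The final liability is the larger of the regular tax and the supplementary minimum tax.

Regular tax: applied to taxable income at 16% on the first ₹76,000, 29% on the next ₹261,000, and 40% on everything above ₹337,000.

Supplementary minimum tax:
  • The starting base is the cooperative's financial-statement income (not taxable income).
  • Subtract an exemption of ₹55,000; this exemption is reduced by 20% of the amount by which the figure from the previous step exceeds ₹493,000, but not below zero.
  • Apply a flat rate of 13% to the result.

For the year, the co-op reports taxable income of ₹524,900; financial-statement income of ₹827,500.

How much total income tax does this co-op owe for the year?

₹163,010

Regular tax:
  ₹76,000 × 16% = ₹12,160
  ₹261,000 × 29% = ₹75,690
  ₹187,900 × 40% = ₹75,160
  → ₹163,010

Supplementary minimum tax:
  Base (financial-statement income): ₹827,500
  Exemption: 20% × (₹827,500 − ₹493,000) = ₹66,900 ≥ ₹55,000, so the exemption is fully phased out
  Base: ₹827,500 − ₹0 = ₹827,500
  ₹827,500 × 13% = ₹107,575

₹163,010 > ₹107,575, so the regular tax governs.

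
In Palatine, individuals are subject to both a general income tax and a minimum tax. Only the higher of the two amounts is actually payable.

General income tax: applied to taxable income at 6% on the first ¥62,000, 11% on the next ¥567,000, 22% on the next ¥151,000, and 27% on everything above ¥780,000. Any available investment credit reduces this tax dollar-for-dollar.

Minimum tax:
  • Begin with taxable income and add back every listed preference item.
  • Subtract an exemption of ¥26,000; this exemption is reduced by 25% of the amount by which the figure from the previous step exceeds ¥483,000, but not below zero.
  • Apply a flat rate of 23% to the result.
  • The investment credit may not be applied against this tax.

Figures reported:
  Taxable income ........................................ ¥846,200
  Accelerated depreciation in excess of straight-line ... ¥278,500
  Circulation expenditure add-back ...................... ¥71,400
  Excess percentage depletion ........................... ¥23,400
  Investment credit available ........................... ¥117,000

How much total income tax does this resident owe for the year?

General income tax:
  ¥62,000 × 6% = ¥3,720
  ¥567,000 × 11% = ¥62,370
  ¥151,000 × 22% = ¥33,220
  ¥66,200 × 27% = ¥17,874
  → ¥117,184
  Less investment credit ¥117,000 → ¥184

Minimum tax:
  Adjusted income: ¥846,200 + ¥278,500 + ¥71,400 + ¥23,400 = ¥1,219,500
  Exemption: 25% × (¥1,219,500 − ¥483,000) = ¥184,125 ≥ ¥26,000, so the exemption is fully phased out
  Base: ¥1,219,500 − ¥0 = ¥1,219,500
  ¥1,219,500 × 23% = ¥280,485

¥280,485 > ¥184, so the minimum tax is the binding amount.

¥280,485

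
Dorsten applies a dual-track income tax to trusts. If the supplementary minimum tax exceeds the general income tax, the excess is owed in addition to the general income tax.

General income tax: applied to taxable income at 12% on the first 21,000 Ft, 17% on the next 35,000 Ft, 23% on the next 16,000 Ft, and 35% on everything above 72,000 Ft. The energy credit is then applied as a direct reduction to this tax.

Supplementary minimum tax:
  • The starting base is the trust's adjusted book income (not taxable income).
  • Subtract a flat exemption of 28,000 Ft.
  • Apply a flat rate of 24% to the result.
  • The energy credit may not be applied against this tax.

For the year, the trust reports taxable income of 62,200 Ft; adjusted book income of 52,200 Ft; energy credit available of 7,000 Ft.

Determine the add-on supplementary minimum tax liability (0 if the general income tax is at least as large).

General income tax:
  21,000 Ft × 12% = 2,520 Ft
  35,000 Ft × 17% = 5,950 Ft
  6,200 Ft × 23% = 1,426 Ft
  → 9,896 Ft
  Less energy credit 7,000 Ft → 2,896 Ft

Supplementary minimum tax:
  Base (adjusted book income): 52,200 Ft
  Less exemption 28,000 Ft → base 24,200 Ft
  24,200 Ft × 24% = 5,808 Ft

Excess of supplementary minimum tax over general income tax: 5,808 Ft − 2,896 Ft = 2,912 Ft.

2,912 Ft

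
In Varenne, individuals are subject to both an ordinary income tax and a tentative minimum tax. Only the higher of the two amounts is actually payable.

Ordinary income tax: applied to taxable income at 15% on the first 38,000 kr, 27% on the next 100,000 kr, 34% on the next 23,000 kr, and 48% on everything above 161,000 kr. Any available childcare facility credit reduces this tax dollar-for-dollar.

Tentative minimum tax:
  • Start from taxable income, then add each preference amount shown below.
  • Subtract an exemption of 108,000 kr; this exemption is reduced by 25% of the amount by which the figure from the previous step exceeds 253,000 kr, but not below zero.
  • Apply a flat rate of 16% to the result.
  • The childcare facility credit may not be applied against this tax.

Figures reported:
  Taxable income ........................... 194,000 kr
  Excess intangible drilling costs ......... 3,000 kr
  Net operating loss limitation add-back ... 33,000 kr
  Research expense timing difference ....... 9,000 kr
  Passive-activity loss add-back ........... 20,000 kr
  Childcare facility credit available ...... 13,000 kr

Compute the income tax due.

43,360 kr

Tentative minimum tax:
  Adjusted income: 194,000 kr + 3,000 kr + 33,000 kr + 9,000 kr + 20,000 kr = 259,000 kr
  Exemption: 108,000 kr − 25% × (259,000 kr − 253,000 kr) = 108,000 kr − 1,500 kr = 106,500 kr
  Base: 259,000 kr − 106,500 kr = 152,500 kr
  152,500 kr × 16% = 24,400 kr

Ordinary income tax:
  38,000 kr × 15% = 5,700 kr
  100,000 kr × 27% = 27,000 kr
  23,000 kr × 34% = 7,820 kr
  33,000 kr × 48% = 15,840 kr
  → 56,360 kr
  Less childcare facility credit 13,000 kr → 43,360 kr

43,360 kr > 24,400 kr, so the ordinary income tax governs.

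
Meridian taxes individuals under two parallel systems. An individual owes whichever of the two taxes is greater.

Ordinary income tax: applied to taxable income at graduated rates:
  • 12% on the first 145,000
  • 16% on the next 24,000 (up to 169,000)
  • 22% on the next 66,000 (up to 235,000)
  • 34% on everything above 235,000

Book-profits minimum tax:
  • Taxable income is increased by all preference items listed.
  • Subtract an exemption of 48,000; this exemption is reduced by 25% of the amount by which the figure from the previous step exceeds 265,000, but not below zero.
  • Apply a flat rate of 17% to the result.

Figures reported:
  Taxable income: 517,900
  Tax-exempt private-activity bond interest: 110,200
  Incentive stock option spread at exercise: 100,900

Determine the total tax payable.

Ordinary income tax:
  145,000 × 12% = 17,400
  24,000 × 16% = 3,840
  66,000 × 22% = 14,520
  282,900 × 34% = 96,186
  → 131,946

Book-profits minimum tax:
  Adjusted income: 517,900 + 110,200 + 100,900 = 729,000
  Exemption: 25% × (729,000 − 265,000) = 116,000 ≥ 48,000, so the exemption is fully phased out
  Base: 729,000 − 0 = 729,000
  729,000 × 17% = 123,930

131,946 > 123,930, so the ordinary income tax governs.

131,946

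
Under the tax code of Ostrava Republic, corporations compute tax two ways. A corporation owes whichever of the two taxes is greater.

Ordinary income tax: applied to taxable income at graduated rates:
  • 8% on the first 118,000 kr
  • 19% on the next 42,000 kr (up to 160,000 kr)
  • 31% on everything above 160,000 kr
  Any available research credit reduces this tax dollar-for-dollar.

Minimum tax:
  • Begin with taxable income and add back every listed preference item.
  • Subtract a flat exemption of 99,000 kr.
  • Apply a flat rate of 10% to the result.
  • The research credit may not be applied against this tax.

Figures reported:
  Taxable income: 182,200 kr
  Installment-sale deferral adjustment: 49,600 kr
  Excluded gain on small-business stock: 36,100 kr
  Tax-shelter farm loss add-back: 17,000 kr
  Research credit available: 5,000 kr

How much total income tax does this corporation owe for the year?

Ordinary income tax:
  118,000 kr × 8% = 9,440 kr
  42,000 kr × 19% = 7,980 kr
  22,200 kr × 31% = 6,882 kr
  → 24,302 kr
  Less research credit 5,000 kr → 19,302 kr

Minimum tax:
  Adjusted income: 182,200 kr + 49,600 kr + 36,100 kr + 17,000 kr = 284,900 kr
  Less exemption 99,000 kr → base 185,900 kr
  185,900 kr × 10% = 18,590 kr

19,302 kr > 18,590 kr, so the ordinary income tax governs.

19,302 kr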